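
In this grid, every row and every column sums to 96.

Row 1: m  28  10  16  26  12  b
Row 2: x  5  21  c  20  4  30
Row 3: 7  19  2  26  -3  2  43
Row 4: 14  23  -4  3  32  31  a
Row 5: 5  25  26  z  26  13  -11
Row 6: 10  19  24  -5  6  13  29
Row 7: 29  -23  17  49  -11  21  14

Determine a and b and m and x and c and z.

The known cells in row 5 total 84, leaving 96 − 84 = 12 for the blank.
The known cells in row 4 total 99, leaving 96 − 99 = -3 for the blank.
The known cells in column 7 total 102, leaving 96 − 102 = -6 for the blank.
The known cells in row 1 total 86, leaving 96 − 86 = 10 for the blank.
The known cells in column 1 total 75, leaving 96 − 75 = 21 for the blank.
The known cells in row 2 total 101, leaving 96 − 101 = -5 for the blank.

a = -3, b = -6, m = 10, x = 21, c = -5, z = 12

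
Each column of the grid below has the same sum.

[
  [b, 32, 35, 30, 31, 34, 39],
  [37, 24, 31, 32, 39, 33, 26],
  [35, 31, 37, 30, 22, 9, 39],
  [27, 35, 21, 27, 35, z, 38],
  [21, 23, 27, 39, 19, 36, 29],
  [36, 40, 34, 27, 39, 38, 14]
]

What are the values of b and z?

b = 29, z = 35

Columns 3 and 4 both add up to 185, so every column sums to 185.
Column 1: 37 + 35 + 27 + 21 + 36 = 156, so the missing entry is 185 − 156 = 29.
Column 6: 34 + 33 + 9 + 36 + 38 = 150, so the missing entry is 185 − 150 = 35.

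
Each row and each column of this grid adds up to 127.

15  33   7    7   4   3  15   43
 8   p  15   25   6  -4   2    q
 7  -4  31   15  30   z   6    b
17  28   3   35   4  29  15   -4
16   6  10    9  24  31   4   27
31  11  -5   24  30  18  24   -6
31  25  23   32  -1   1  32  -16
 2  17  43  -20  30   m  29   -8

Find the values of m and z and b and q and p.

m = 34, z = 15, b = 27, q = 64, p = 11

Column 2 has 33 − 4 + 28 + 6 + 11 + 25 + 17 = 116; the blank must be 127 − 116 = 11.
Row 2 has 8 + 11 + 15 + 25 + 6 − 4 + 2 = 63; the blank must be 127 − 63 = 64.
Column 8 has 43 + 64 − 4 + 27 − 6 − 16 − 8 = 100; the blank must be 127 − 100 = 27.
Row 8 has 2 + 17 + 43 − 20 + 30 + 29 − 8 = 93; the blank must be 127 − 93 = 34.
Row 3 has 7 − 4 + 31 + 15 + 30 + 6 + 27 = 112; the blank must be 127 − 112 = 15.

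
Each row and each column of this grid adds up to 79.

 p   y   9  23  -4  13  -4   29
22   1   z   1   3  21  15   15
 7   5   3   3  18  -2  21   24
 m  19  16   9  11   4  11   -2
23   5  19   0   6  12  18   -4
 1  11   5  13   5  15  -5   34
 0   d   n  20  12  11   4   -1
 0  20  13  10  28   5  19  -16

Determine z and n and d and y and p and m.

z = 1, n = 13, d = 20, y = -2, p = 15, m = 11

Row 2: 22 + 1 + 1 + 3 + 21 + 15 + 15 = 78, so its missing entry is 79 − 78 = 1.
Column 3: 9 + 1 + 3 + 16 + 19 + 5 + 13 = 66, so its missing entry is 79 − 66 = 13.
Row 7: 0 + 13 + 20 + 12 + 11 + 4 − 1 = 59, so its missing entry is 79 − 59 = 20.
Column 2: 1 + 5 + 19 + 5 + 11 + 20 + 20 = 81, so its missing entry is 79 − 81 = -2.
Row 1: -2 + 9 + 23 − 4 + 13 − 4 + 29 = 64, so its missing entry is 79 − 64 = 15.
Row 4: 19 + 16 + 9 + 11 + 4 + 11 − 2 = 68, so its missing entry is 79 − 68 = 11.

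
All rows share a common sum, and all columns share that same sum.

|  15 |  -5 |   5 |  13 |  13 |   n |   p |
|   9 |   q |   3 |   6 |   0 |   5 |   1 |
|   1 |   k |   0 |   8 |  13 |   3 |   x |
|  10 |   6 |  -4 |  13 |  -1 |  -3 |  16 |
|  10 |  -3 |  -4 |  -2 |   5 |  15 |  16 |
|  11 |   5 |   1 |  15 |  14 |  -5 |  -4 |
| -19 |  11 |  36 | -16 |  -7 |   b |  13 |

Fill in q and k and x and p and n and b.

Rows 4 and 5 both sum to 37, so that's the common total.
Row 7: -19 + 11 + 36 − 16 − 7 + 13 = 18, so its missing entry is 37 − 18 = 19.
Row 2: 9 + 3 + 6 + 0 + 5 + 1 = 24, so its missing entry is 37 − 24 = 13.
Column 2: -5 + 13 + 6 − 3 + 5 + 11 = 27, so its missing entry is 37 − 27 = 10.
Row 3: 1 + 10 + 0 + 8 + 13 + 3 = 35, so its missing entry is 37 − 35 = 2.
Column 7: 1 + 2 + 16 + 16 − 4 + 13 = 44, so its missing entry is 37 − 44 = -7.
Row 1: 15 − 5 + 5 + 13 + 13 − 7 = 34, so its missing entry is 37 − 34 = 3.

q = 13, k = 10, x = 2, p = -7, n = 3, b = 19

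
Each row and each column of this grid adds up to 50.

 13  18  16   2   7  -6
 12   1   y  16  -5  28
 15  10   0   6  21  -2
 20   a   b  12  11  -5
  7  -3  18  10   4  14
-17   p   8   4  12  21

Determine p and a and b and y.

Row 2 has 12 + 1 + 16 − 5 + 28 = 52; the blank must be 50 − 52 = -2.
Column 3 has 16 − 2 + 0 + 18 + 8 = 40; the blank must be 50 − 40 = 10.
Row 4 has 20 + 10 + 12 + 11 − 5 = 48; the blank must be 50 − 48 = 2.
Row 6 has -17 + 8 + 4 + 12 + 21 = 28; the blank must be 50 − 28 = 22.

p = 22, a = 2, b = 10, y = -2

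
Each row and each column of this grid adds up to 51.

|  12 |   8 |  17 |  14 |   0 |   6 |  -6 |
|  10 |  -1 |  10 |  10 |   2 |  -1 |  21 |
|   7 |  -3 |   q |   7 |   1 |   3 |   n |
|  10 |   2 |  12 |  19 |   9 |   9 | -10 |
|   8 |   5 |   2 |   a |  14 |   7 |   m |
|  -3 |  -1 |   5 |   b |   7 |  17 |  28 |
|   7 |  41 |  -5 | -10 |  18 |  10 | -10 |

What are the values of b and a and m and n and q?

Column 3 has 17 + 10 + 12 + 2 + 5 − 5 = 41; the blank must be 51 − 41 = 10.
Row 3 has 7 − 3 + 10 + 7 + 1 + 3 = 25; the blank must be 51 − 25 = 26.
Column 7 has -6 + 21 + 26 − 10 + 28 − 10 = 49; the blank must be 51 − 49 = 2.
Row 5 has 8 + 5 + 2 + 14 + 7 + 2 = 38; the blank must be 51 − 38 = 13.
Row 6 has -3 − 1 + 5 + 7 + 17 + 28 = 53; the blank must be 51 − 53 = -2.

b = -2, a = 13, m = 2, n = 26, q = 10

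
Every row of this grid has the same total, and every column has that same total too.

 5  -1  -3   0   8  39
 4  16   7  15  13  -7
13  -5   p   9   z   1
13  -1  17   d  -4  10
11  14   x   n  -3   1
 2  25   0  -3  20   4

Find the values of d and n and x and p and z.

d = 13, n = 14, x = 11, p = 16, z = 14

Rows 1 and 2 both sum to 48, so that's the common total.
The known cells in column 5 total 34, leaving 48 − 34 = 14 for the blank.
The known cells in row 4 total 35, leaving 48 − 35 = 13 for the blank.
The known cells in column 4 total 34, leaving 48 − 34 = 14 for the blank.
The known cells in row 5 total 37, leaving 48 − 37 = 11 for the blank.
The known cells in row 3 total 32, leaving 48 − 32 = 16 for the blank.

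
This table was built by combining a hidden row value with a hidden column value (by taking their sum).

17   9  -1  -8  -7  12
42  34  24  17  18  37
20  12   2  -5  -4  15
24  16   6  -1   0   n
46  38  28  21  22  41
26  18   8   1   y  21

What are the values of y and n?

The difference between any two rows is the same in every column — this is an addition table with the headers hidden.
Row 6 minus row 1 is 8 − (-1) = 9, so its entry in column 5 is -7 + 9 = 2.
Row 4 minus row 1 is 6 − (-1) = 7, so its entry in column 6 is 12 + 7 = 19.

y = 2, n = 19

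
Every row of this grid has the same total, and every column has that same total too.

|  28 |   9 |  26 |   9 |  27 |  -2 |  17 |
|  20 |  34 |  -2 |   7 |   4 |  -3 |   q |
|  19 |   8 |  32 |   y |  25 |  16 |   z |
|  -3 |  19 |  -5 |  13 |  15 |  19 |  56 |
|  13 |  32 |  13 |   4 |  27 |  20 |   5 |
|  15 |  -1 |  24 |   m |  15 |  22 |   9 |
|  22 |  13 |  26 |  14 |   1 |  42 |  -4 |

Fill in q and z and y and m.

q = 54, z = -23, y = 37, m = 30

Rows 1 and 4 both sum to 114, so that's the common total.
Row 2: 20 + 34 − 2 + 7 + 4 − 3 = 60, so its missing entry is 114 − 60 = 54.
Row 6: 15 − 1 + 24 + 15 + 22 + 9 = 84, so its missing entry is 114 − 84 = 30.
Column 4: 9 + 7 + 13 + 4 + 30 + 14 = 77, so its missing entry is 114 − 77 = 37.
Row 3: 19 + 8 + 32 + 37 + 25 + 16 = 137, so its missing entry is 114 − 137 = -23.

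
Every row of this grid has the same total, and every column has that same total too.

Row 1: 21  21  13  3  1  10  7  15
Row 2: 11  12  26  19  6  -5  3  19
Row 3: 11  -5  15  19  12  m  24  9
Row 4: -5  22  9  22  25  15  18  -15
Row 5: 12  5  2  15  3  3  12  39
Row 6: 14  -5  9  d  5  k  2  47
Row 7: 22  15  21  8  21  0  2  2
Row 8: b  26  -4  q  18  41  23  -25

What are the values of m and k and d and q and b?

Rows 1 and 2 both sum to 91, so that's the common total.
Column 1: 21 + 11 + 11 − 5 + 12 + 14 + 22 = 86, so its missing entry is 91 − 86 = 5.
Row 8: 5 + 26 − 4 + 18 + 41 + 23 − 25 = 84, so its missing entry is 91 − 84 = 7.
Column 4: 3 + 19 + 19 + 22 + 15 + 8 + 7 = 93, so its missing entry is 91 − 93 = -2.
Row 6: 14 − 5 + 9 − 2 + 5 + 2 + 47 = 70, so its missing entry is 91 − 70 = 21.
Row 3: 11 − 5 + 15 + 19 + 12 + 24 + 9 = 85, so its missing entry is 91 − 85 = 6.

m = 6, k = 21, d = -2, q = 7, b = 5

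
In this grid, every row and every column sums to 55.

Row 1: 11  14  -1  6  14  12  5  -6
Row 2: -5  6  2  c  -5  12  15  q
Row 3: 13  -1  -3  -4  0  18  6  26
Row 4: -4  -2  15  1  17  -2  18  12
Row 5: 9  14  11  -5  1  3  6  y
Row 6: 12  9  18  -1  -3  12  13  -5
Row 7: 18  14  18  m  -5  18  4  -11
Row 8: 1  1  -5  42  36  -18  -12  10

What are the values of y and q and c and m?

y = 16, q = 13, c = 17, m = -1

Row 7 has 18 + 14 + 18 − 5 + 18 + 4 − 11 = 56; the blank must be 55 − 56 = -1.
Column 4 has 6 − 4 + 1 − 5 − 1 − 1 + 42 = 38; the blank must be 55 − 38 = 17.
Row 2 has -5 + 6 + 2 + 17 − 5 + 12 + 15 = 42; the blank must be 55 − 42 = 13.
Row 5 has 9 + 14 + 11 − 5 + 1 + 3 + 6 = 39; the blank must be 55 − 39 = 16.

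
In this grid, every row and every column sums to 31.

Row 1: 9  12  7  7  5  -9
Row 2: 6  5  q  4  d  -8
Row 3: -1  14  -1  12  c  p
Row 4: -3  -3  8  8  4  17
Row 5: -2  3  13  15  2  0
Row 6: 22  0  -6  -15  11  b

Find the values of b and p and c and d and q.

Column 3: 7 − 1 + 8 + 13 − 6 = 21, so its missing entry is 31 − 21 = 10.
Row 6: 22 + 0 − 6 − 15 + 11 = 12, so its missing entry is 31 − 12 = 19.
Row 2: 6 + 5 + 10 + 4 − 8 = 17, so its missing entry is 31 − 17 = 14.
Column 5: 5 + 14 + 4 + 2 + 11 = 36, so its missing entry is 31 − 36 = -5.
Row 3: -1 + 14 − 1 + 12 − 5 = 19, so its missing entry is 31 − 19 = 12.

b = 19, p = 12, c = -5, d = 14, q = 10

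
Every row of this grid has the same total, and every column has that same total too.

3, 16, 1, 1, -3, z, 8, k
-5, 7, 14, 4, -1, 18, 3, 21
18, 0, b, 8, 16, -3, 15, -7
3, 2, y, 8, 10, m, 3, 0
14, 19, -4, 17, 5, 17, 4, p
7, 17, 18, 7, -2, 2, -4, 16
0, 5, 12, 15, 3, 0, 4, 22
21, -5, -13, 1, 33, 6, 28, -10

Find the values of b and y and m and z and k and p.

Rows 2 and 6 both sum to 61, so that's the common total.
Row 3: 18 + 0 + 8 + 16 − 3 + 15 − 7 = 47, so its missing entry is 61 − 47 = 14.
Column 3: 1 + 14 + 14 − 4 + 18 + 12 − 13 = 42, so its missing entry is 61 − 42 = 19.
Row 5: 14 + 19 − 4 + 17 + 5 + 17 + 4 = 72, so its missing entry is 61 − 72 = -11.
Column 8: 21 − 7 + 0 − 11 + 16 + 22 − 10 = 31, so its missing entry is 61 − 31 = 30.
Row 1: 3 + 16 + 1 + 1 − 3 + 8 + 30 = 56, so its missing entry is 61 − 56 = 5.
Row 4: 3 + 2 + 19 + 8 + 10 + 3 + 0 = 45, so its missing entry is 61 − 45 = 16.

b = 14, y = 19, m = 16, z = 5, k = 30, p = -11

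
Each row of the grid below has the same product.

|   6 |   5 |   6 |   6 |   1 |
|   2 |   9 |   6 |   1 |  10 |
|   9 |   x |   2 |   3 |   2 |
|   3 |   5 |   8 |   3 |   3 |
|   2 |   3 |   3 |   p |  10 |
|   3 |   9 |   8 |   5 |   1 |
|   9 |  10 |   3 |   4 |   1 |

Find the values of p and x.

Rows 1 and 6 each multiply to 1080, so every row has product 1080.
Row 5: 2×3×3×10 = 180, so the missing entry is 1080 ÷ 180 = 6.
Row 3: 9×2×3×2 = 108, so the missing entry is 1080 ÷ 108 = 10.

p = 6, x = 10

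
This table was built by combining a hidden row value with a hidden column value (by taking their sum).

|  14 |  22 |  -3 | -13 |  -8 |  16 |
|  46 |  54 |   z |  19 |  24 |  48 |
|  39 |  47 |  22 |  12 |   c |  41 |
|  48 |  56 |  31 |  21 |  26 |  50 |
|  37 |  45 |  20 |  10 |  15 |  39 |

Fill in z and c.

z = 29, c = 17

The difference between any two rows is the same in every column — this is an addition table with the headers hidden.
Row 2 minus row 1 is 19 − (-13) = 32, so its entry in column 3 is -3 + 32 = 29.
Row 3 minus row 1 is 12 − (-13) = 25, so its entry in column 5 is -8 + 25 = 17.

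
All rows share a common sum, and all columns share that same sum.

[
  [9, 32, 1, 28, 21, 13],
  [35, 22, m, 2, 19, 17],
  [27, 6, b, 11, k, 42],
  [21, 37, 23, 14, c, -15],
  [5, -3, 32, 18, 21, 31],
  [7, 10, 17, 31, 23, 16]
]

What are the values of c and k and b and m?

Rows 1 and 5 both sum to 104, so that's the common total.
The known cells in row 2 total 95, leaving 104 − 95 = 9 for the blank.
The known cells in row 4 total 80, leaving 104 − 80 = 24 for the blank.
The known cells in column 5 total 108, leaving 104 − 108 = -4 for the blank.
The known cells in row 3 total 82, leaving 104 − 82 = 22 for the blank.

c = 24, k = -4, b = 22, m = 9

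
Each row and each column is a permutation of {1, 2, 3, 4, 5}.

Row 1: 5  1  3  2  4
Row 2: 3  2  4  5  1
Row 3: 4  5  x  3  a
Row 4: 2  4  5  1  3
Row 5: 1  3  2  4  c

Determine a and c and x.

For row 5, column 5: row 5 already has {1, 2, 3, 4}; that leaves 5.
For row 3, column 5: column 5 already has {1, 3, 4, 5}; that leaves 2.
At (row 3, col 3): row 3 already has {2, 3, 4, 5}, so the value is 1.

a = 2, c = 5, x = 1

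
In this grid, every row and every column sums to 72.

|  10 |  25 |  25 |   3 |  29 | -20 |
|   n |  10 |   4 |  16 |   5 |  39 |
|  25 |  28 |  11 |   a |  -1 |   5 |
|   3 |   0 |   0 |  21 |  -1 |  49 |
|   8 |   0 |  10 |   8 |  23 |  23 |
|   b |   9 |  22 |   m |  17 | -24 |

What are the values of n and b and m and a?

Row 2: 10 + 4 + 16 + 5 + 39 = 74, so its missing entry is 72 − 74 = -2.
Row 3: 25 + 28 + 11 − 1 + 5 = 68, so its missing entry is 72 − 68 = 4.
Column 4: 3 + 16 + 4 + 21 + 8 = 52, so its missing entry is 72 − 52 = 20.
Row 6: 9 + 22 + 20 + 17 − 24 = 44, so its missing entry is 72 − 44 = 28.

n = -2, b = 28, m = 20, a = 4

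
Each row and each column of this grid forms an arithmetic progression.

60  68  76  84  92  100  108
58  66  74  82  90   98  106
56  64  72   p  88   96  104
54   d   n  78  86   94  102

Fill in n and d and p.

Along each row the entries change by 8 per step; down each column they change by -2.
Row 4: from 54 at column 1, stepping by 8 to column 3 gives 70.
Row 4: from 54 at column 1, stepping by 8 to column 2 gives 62.
Row 3: from 56 at column 1, stepping by 8 to column 4 gives 80.

n = 70, d = 62, p = 80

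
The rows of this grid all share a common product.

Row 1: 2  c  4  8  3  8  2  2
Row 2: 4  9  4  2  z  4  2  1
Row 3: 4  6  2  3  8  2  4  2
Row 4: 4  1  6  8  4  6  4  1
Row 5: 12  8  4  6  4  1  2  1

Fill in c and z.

Rows 3 and 4 each multiply to 18432, so every row has product 18432.
Row 1: 2×4×8×3×8×2×2 = 6144, so the missing entry is 18432 ÷ 6144 = 3.
Row 2: 4×9×4×2×4×2×1 = 2304, so the missing entry is 18432 ÷ 2304 = 8.

c = 3, z = 8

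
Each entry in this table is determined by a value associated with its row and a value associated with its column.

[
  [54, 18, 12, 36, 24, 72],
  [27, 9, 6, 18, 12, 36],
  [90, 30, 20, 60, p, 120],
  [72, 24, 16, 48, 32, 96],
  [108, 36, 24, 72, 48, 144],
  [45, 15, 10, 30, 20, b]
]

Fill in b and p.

Each row is a constant multiple of every other row — this is a multiplication table with the headers hidden.
Row 6 is 30/36 = 5/6 times row 1, so its entry in column 6 is 72 × 5/6 = 60.
Row 3 is 60/36 = 5/3 times row 1, so its entry in column 5 is 24 × 5/3 = 40.

b = 60, p = 40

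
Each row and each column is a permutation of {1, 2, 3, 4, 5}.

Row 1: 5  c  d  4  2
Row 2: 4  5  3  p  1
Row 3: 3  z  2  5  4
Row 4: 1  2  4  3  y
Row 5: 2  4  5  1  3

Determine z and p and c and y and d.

Cell (3,2): row 3 already has {2, 3, 4, 5} → 1.
At (row 1, col 2): column 2 already has {1, 2, 4, 5}, so the value is 3.
Cell (4,5): row 4 already has {1, 2, 3, 4} → 5.
At (row 1, col 3): row 1 already has {2, 3, 4, 5}, so the value is 1.
At (row 2, col 4): row 2 already has {1, 3, 4, 5}, so the value is 2.

z = 1, p = 2, c = 3, y = 5, d = 1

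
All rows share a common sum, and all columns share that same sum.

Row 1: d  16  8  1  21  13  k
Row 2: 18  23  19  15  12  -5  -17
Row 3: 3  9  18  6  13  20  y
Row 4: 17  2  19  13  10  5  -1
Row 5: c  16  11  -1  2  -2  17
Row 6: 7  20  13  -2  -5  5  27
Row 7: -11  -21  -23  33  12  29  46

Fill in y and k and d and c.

Rows 2 and 4 both sum to 65, so that's the common total.
Row 5 has 16 + 11 − 1 + 2 − 2 + 17 = 43; the blank must be 65 − 43 = 22.
Column 1 has 18 + 3 + 17 + 22 + 7 − 11 = 56; the blank must be 65 − 56 = 9.
Row 3 has 3 + 9 + 18 + 6 + 13 + 20 = 69; the blank must be 65 − 69 = -4.
Row 1 has 9 + 16 + 8 + 1 + 21 + 13 = 68; the blank must be 65 − 68 = -3.

y = -4, k = -3, d = 9, c = 22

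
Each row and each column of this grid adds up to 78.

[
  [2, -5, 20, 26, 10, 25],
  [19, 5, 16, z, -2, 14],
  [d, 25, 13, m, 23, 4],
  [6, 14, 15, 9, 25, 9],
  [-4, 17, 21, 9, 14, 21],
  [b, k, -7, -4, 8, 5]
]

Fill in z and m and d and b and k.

Column 2 has -5 + 5 + 25 + 14 + 17 = 56; the blank must be 78 − 56 = 22.
Row 6 has 22 − 7 − 4 + 8 + 5 = 24; the blank must be 78 − 24 = 54.
Column 1 has 2 + 19 + 6 − 4 + 54 = 77; the blank must be 78 − 77 = 1.
Row 3 has 1 + 25 + 13 + 23 + 4 = 66; the blank must be 78 − 66 = 12.
Row 2 has 19 + 5 + 16 − 2 + 14 = 52; the blank must be 78 − 52 = 26.

z = 26, m = 12, d = 1, b = 54, k = 22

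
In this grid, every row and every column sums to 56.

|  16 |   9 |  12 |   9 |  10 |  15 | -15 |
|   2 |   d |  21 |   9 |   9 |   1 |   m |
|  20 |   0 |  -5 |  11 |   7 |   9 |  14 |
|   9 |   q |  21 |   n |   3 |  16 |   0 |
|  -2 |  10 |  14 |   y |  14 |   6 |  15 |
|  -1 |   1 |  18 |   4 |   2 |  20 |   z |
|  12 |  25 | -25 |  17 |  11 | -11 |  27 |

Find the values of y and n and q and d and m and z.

Row 5 has -2 + 10 + 14 + 14 + 6 + 15 = 57; the blank must be 56 − 57 = -1.
Column 4 has 9 + 9 + 11 − 1 + 4 + 17 = 49; the blank must be 56 − 49 = 7.
Row 4 has 9 + 21 + 7 + 3 + 16 + 0 = 56; the blank must be 56 − 56 = 0.
Column 2 has 9 + 0 + 0 + 10 + 1 + 25 = 45; the blank must be 56 − 45 = 11.
Row 6 has -1 + 1 + 18 + 4 + 2 + 20 = 44; the blank must be 56 − 44 = 12.
Row 2 has 2 + 11 + 21 + 9 + 9 + 1 = 53; the blank must be 56 − 53 = 3.

y = -1, n = 7, q = 0, d = 11, m = 3, z = 12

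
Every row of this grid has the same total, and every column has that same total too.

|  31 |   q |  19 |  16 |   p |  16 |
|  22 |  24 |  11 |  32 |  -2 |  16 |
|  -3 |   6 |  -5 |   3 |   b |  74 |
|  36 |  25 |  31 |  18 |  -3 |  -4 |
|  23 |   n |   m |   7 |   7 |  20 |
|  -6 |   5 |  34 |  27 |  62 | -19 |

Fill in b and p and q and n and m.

b = 28, p = 11, q = 10, n = 33, m = 13

Rows 2 and 4 both sum to 103, so that's the common total.
The known cells in row 3 total 75, leaving 103 − 75 = 28 for the blank.
The known cells in column 5 total 92, leaving 103 − 92 = 11 for the blank.
The known cells in row 1 total 93, leaving 103 − 93 = 10 for the blank.
The known cells in column 3 total 90, leaving 103 − 90 = 13 for the blank.
The known cells in row 5 total 70, leaving 103 − 70 = 33 for the blank.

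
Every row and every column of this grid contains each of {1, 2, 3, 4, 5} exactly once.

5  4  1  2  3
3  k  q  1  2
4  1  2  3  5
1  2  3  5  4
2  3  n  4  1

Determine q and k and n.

For row 2, column 2: column 2 already has {1, 2, 3, 4}; that leaves 5.
At (row 2, col 3): row 2 already has {1, 2, 3, 5}, so the value is 4.
For row 5, column 3: row 5 already has {1, 2, 3, 4}; that leaves 5.

q = 4, k = 5, n = 5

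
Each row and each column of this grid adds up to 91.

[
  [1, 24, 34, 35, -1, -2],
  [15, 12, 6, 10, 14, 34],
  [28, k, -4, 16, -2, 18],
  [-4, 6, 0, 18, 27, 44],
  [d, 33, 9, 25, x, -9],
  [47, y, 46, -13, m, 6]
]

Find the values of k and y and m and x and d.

k = 35, y = -19, m = 24, x = 29, d = 4

Column 1: 1 + 15 + 28 − 4 + 47 = 87, so its missing entry is 91 − 87 = 4.
Row 5: 4 + 33 + 9 + 25 − 9 = 62, so its missing entry is 91 − 62 = 29.
Row 3: 28 − 4 + 16 − 2 + 18 = 56, so its missing entry is 91 − 56 = 35.
Column 5: -1 + 14 − 2 + 27 + 29 = 67, so its missing entry is 91 − 67 = 24.
Row 6: 47 + 46 − 13 + 24 + 6 = 110, so its missing entry is 91 − 110 = -19.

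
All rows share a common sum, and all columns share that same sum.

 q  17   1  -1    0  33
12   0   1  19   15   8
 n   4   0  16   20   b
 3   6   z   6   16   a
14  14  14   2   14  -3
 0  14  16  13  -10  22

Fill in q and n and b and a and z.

q = 5, n = 21, b = -6, a = 1, z = 23

Rows 2 and 5 both sum to 55, so that's the common total.
Row 1 has 17 + 1 − 1 + 0 + 33 = 50; the blank must be 55 − 50 = 5.
Column 1 has 5 + 12 + 3 + 14 + 0 = 34; the blank must be 55 − 34 = 21.
Column 3 has 1 + 1 + 0 + 14 + 16 = 32; the blank must be 55 − 32 = 23.
Row 3 has 21 + 4 + 0 + 16 + 20 = 61; the blank must be 55 − 61 = -6.
Row 4 has 3 + 6 + 23 + 6 + 16 = 54; the blank must be 55 − 54 = 1.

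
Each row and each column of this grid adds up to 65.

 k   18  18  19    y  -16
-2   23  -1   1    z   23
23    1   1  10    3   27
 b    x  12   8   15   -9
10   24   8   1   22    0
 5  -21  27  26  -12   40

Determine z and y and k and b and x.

z = 21, y = 16, k = 10, b = 19, x = 20

Column 2: 18 + 23 + 1 + 24 − 21 = 45, so its missing entry is 65 − 45 = 20.
Row 2: -2 + 23 − 1 + 1 + 23 = 44, so its missing entry is 65 − 44 = 21.
Column 5: 21 + 3 + 15 + 22 − 12 = 49, so its missing entry is 65 − 49 = 16.
Row 1: 18 + 18 + 19 + 16 − 16 = 55, so its missing entry is 65 − 55 = 10.
Row 4: 20 + 12 + 8 + 15 − 9 = 46, so its missing entry is 65 − 46 = 19.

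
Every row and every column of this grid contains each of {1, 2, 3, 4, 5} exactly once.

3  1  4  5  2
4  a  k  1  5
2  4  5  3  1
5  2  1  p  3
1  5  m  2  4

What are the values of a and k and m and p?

For row 2, column 2: column 2 already has {1, 2, 4, 5}; that leaves 3.
At (row 2, col 3): row 2 already has {1, 3, 4, 5}, so the value is 2.
For row 4, column 4: row 4 already has {1, 2, 3, 5}; that leaves 4.
Cell (5,3): row 5 already has {1, 2, 4, 5} → 3.

a = 3, k = 2, m = 3, p = 4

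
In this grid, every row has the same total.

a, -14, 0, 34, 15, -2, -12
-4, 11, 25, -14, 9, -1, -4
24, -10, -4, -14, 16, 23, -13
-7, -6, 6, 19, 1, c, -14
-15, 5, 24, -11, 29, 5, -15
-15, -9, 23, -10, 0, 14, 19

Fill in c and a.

c = 23, a = 1

Row 2 sums to 22 and so does row 5; that's the common total.
In row 4 the known cells total -1, leaving 22 − (-1) = 23.
In row 1 the known cells total 21, leaving 22 − 21 = 1.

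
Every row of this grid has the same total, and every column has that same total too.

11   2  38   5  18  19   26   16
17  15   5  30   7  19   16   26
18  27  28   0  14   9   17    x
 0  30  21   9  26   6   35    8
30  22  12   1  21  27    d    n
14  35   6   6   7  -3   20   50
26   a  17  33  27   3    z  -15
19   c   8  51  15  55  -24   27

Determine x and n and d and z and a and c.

Rows 1 and 2 both sum to 135, so that's the common total.
The known cells in row 8 total 151, leaving 135 − 151 = -16 for the blank.
The known cells in row 3 total 113, leaving 135 − 113 = 22 for the blank.
The known cells in column 2 total 115, leaving 135 − 115 = 20 for the blank.
The known cells in row 7 total 111, leaving 135 − 111 = 24 for the blank.
The known cells in column 7 total 114, leaving 135 − 114 = 21 for the blank.
The known cells in row 5 total 134, leaving 135 − 134 = 1 for the blank.

x = 22, n = 1, d = 21, z = 24, a = 20, c = -16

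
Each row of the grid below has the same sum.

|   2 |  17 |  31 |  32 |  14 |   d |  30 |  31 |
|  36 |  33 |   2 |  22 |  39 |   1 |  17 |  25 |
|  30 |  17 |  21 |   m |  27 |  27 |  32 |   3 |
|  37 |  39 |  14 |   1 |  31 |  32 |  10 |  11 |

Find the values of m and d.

m = 18, d = 18

Rows 2 and 4 both add up to 175, so every row sums to 175.
Row 3: 30 + 17 + 21 + 27 + 27 + 32 + 3 = 157, so the missing entry is 175 − 157 = 18.
Row 1: 2 + 17 + 31 + 32 + 14 + 30 + 31 = 157, so the missing entry is 175 − 157 = 18.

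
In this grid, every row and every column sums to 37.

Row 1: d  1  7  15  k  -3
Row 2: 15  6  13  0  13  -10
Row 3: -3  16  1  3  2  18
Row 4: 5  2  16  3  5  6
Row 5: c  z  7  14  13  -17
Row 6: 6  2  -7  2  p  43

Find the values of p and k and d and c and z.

p = -9, k = 13, d = 4, c = 10, z = 10

The known cells in row 6 total 46, leaving 37 − 46 = -9 for the blank.
The known cells in column 5 total 24, leaving 37 − 24 = 13 for the blank.
The known cells in row 1 total 33, leaving 37 − 33 = 4 for the blank.
The known cells in column 1 total 27, leaving 37 − 27 = 10 for the blank.
The known cells in row 5 total 27, leaving 37 − 27 = 10 for the blank.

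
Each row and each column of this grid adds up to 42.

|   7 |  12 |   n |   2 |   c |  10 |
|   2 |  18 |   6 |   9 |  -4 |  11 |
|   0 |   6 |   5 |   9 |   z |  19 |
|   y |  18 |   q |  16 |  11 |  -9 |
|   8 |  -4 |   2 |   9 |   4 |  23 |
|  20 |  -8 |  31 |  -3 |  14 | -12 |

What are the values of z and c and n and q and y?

Row 3 has 0 + 6 + 5 + 9 + 19 = 39; the blank must be 42 − 39 = 3.
Column 5 has -4 + 3 + 11 + 4 + 14 = 28; the blank must be 42 − 28 = 14.
Column 1 has 7 + 2 + 0 + 8 + 20 = 37; the blank must be 42 − 37 = 5.
Row 1 has 7 + 12 + 2 + 14 + 10 = 45; the blank must be 42 − 45 = -3.
Row 4 has 5 + 18 + 16 + 11 − 9 = 41; the blank must be 42 − 41 = 1.

z = 3, c = 14, n = -3, q = 1, y = 5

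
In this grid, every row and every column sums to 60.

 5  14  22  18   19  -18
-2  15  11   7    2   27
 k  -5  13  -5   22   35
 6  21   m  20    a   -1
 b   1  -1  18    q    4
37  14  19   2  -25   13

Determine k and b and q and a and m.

k = 0, b = 14, q = 24, a = 18, m = -4

The known cells in row 3 total 60, leaving 60 − 60 = 0 for the blank.
The known cells in column 1 total 46, leaving 60 − 46 = 14 for the blank.
The known cells in row 5 total 36, leaving 60 − 36 = 24 for the blank.
The known cells in column 5 total 42, leaving 60 − 42 = 18 for the blank.
The known cells in row 4 total 64, leaving 60 − 64 = -4 for the blank.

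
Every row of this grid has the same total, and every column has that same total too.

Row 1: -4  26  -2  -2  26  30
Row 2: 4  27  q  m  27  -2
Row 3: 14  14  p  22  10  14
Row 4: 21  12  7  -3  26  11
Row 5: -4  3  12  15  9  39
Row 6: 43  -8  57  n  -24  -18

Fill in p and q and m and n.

p = 0, q = 0, m = 18, n = 24

Rows 1 and 4 both sum to 74, so that's the common total.
The known cells in row 6 total 50, leaving 74 − 50 = 24 for the blank.
The known cells in column 4 total 56, leaving 74 − 56 = 18 for the blank.
The known cells in row 2 total 74, leaving 74 − 74 = 0 for the blank.
The known cells in row 3 total 74, leaving 74 − 74 = 0 for the blank.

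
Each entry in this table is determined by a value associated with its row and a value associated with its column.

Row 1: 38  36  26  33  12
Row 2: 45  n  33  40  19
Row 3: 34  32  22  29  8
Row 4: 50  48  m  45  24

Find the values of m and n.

The difference between any two rows is the same in every column — this is an addition table with the headers hidden.
Row 4 minus row 1 is 45 − 33 = 12, so its entry in column 3 is 26 + 12 = 38.
Row 2 minus row 1 is 40 − 33 = 7, so its entry in column 2 is 36 + 7 = 43.

m = 38, n = 43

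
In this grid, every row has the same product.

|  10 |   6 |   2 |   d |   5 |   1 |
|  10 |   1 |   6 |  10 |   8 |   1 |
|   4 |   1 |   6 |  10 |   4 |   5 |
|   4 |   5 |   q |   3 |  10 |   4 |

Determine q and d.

Rows 2 and 3 each multiply to 4800, so every row has product 4800.
Row 4: 4×5×3×10×4 = 2400, so the missing entry is 4800 ÷ 2400 = 2.
Row 1: 10×6×2×5×1 = 600, so the missing entry is 4800 ÷ 600 = 8.

q = 2, d = 8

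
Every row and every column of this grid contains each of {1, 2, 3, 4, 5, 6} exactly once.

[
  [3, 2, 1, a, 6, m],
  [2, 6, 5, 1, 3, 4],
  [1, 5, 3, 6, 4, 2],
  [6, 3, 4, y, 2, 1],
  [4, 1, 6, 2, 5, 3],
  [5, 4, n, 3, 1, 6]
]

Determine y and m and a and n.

At (row 4, col 4): row 4 already has {1, 2, 3, 4, 6}, so the value is 5.
Cell (1,4): column 4 already has {1, 2, 3, 5, 6} → 4.
Cell (1,6): row 1 already has {1, 2, 3, 4, 6} → 5.
For row 6, column 3: row 6 already has {1, 3, 4, 5, 6}; that leaves 2.

y = 5, m = 5, a = 4, n = 2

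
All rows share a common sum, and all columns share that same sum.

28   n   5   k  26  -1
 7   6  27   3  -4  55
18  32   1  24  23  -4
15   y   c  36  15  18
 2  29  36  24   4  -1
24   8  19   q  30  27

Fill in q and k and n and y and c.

Rows 2 and 3 both sum to 94, so that's the common total.
Row 6 has 24 + 8 + 19 + 30 + 27 = 108; the blank must be 94 − 108 = -14.
Column 4 has 3 + 24 + 36 + 24 − 14 = 73; the blank must be 94 − 73 = 21.
Row 1 has 28 + 5 + 21 + 26 − 1 = 79; the blank must be 94 − 79 = 15.
Column 2 has 15 + 6 + 32 + 29 + 8 = 90; the blank must be 94 − 90 = 4.
Row 4 has 15 + 4 + 36 + 15 + 18 = 88; the blank must be 94 − 88 = 6.

q = -14, k = 21, n = 15, y = 4, c = 6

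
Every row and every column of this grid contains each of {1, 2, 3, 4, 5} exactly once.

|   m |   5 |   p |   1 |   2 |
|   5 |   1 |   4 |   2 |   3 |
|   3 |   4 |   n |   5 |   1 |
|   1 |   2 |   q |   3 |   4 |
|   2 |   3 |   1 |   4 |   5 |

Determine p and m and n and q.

Cell (1,1): column 1 already has {1, 2, 3, 5} → 4.
For row 1, column 3: row 1 already has {1, 2, 4, 5}; that leaves 3.
At (row 4, col 3): row 4 already has {1, 2, 3, 4}, so the value is 5.
Cell (3,3): row 3 already has {1, 3, 4, 5} → 2.

p = 3, m = 4, n = 2, q = 5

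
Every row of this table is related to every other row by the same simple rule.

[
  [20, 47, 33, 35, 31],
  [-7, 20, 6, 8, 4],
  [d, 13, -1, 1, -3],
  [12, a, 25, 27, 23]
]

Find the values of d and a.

d = -14, a = 39

The difference between any two rows is the same in every column — this is an addition table with the headers hidden.
Row 3 minus row 1 is 1 − 35 = -34, so its entry in column 1 is 20 + (-34) = -14.
Row 4 minus row 1 is 27 − 35 = -8, so its entry in column 2 is 47 + (-8) = 39.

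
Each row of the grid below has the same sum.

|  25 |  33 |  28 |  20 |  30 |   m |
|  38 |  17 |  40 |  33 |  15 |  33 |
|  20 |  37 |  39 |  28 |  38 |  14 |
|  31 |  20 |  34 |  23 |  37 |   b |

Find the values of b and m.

b = 31, m = 40

The complete rows each total 176.
Row 4 is missing 176 − 145 = 31 (since 31 + 20 + 34 + 23 + 37 = 145).
Row 1 is missing 176 − 136 = 40 (since 25 + 33 + 28 + 20 + 30 = 136).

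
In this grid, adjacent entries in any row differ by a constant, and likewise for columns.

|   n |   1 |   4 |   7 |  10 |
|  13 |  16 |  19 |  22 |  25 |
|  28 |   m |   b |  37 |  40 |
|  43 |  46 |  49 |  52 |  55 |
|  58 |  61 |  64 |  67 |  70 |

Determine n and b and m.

n = -2, b = 34, m = 31

Along each row the entries change by 3 per step; down each column they change by 15.
Row 1: from 1 at column 2, stepping by 3 to column 1 gives -2.
Row 3: from 28 at column 1, stepping by 3 to column 3 gives 34.
Row 3: from 28 at column 1, stepping by 3 to column 2 gives 31.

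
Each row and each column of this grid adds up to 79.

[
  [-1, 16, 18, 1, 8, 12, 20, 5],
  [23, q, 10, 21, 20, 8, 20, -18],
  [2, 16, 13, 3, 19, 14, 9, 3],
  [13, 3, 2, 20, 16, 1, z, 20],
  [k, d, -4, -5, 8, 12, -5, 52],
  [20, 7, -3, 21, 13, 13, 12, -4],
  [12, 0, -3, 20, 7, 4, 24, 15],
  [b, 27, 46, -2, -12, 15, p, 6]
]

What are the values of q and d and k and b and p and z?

q = -5, d = 15, k = 6, b = 4, p = -5, z = 4

Row 2: 23 + 10 + 21 + 20 + 8 + 20 − 18 = 84, so its missing entry is 79 − 84 = -5.
Row 4: 13 + 3 + 2 + 20 + 16 + 1 + 20 = 75, so its missing entry is 79 − 75 = 4.
Column 7: 20 + 20 + 9 + 4 − 5 + 12 + 24 = 84, so its missing entry is 79 − 84 = -5.
Row 8: 27 + 46 − 2 − 12 + 15 − 5 + 6 = 75, so its missing entry is 79 − 75 = 4.
Column 1: -1 + 23 + 2 + 13 + 20 + 12 + 4 = 73, so its missing entry is 79 − 73 = 6.
Row 5: 6 − 4 − 5 + 8 + 12 − 5 + 52 = 64, so its missing entry is 79 − 64 = 15.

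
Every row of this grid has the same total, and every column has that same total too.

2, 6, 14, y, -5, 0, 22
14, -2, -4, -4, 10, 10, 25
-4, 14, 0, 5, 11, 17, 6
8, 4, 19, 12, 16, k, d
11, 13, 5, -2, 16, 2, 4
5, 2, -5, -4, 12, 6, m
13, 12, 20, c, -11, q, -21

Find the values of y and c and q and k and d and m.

y = 10, c = 32, q = 4, k = 10, d = -20, m = 33

Rows 2 and 3 both sum to 49, so that's the common total.
The known cells in row 1 total 39, leaving 49 − 39 = 10 for the blank.
The known cells in row 6 total 16, leaving 49 − 16 = 33 for the blank.
The known cells in column 7 total 69, leaving 49 − 69 = -20 for the blank.
The known cells in column 4 total 17, leaving 49 − 17 = 32 for the blank.
The known cells in row 7 total 45, leaving 49 − 45 = 4 for the blank.
The known cells in row 4 total 39, leaving 49 − 39 = 10 for the blank.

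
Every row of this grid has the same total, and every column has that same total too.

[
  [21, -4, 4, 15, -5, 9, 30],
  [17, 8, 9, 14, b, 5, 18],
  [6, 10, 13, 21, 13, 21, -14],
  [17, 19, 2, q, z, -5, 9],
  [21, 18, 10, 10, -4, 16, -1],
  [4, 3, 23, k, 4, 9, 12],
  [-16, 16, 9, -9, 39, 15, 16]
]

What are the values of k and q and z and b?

k = 15, q = 4, z = 24, b = -1

Rows 1 and 3 both sum to 70, so that's the common total.
Row 6: 4 + 3 + 23 + 4 + 9 + 12 = 55, so its missing entry is 70 − 55 = 15.
Column 4: 15 + 14 + 21 + 10 + 15 − 9 = 66, so its missing entry is 70 − 66 = 4.
Row 4: 17 + 19 + 2 + 4 − 5 + 9 = 46, so its missing entry is 70 − 46 = 24.
Row 2: 17 + 8 + 9 + 14 + 5 + 18 = 71, so its missing entry is 70 − 71 = -1.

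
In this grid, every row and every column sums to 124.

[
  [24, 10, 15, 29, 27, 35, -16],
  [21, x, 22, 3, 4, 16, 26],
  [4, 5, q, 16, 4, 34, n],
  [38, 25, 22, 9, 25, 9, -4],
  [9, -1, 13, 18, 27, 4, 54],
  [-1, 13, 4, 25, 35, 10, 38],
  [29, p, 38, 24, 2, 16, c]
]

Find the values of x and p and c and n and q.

x = 32, p = 40, c = -25, n = 51, q = 10

The known cells in row 2 total 92, leaving 124 − 92 = 32 for the blank.
The known cells in column 2 total 84, leaving 124 − 84 = 40 for the blank.
The known cells in column 3 total 114, leaving 124 − 114 = 10 for the blank.
The known cells in row 3 total 73, leaving 124 − 73 = 51 for the blank.
The known cells in row 7 total 149, leaving 124 − 149 = -25 for the blank.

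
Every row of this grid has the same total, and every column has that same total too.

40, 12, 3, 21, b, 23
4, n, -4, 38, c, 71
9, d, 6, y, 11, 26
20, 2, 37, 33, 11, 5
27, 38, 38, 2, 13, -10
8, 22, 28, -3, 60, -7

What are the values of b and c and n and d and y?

Rows 4 and 5 both sum to 108, so that's the common total.
Row 1: 40 + 12 + 3 + 21 + 23 = 99, so its missing entry is 108 − 99 = 9.
Column 5: 9 + 11 + 11 + 13 + 60 = 104, so its missing entry is 108 − 104 = 4.
Row 2: 4 − 4 + 38 + 4 + 71 = 113, so its missing entry is 108 − 113 = -5.
Column 2: 12 − 5 + 2 + 38 + 22 = 69, so its missing entry is 108 − 69 = 39.
Row 3: 9 + 39 + 6 + 11 + 26 = 91, so its missing entry is 108 − 91 = 17.

b = 9, c = 4, n = -5, d = 39, y = 17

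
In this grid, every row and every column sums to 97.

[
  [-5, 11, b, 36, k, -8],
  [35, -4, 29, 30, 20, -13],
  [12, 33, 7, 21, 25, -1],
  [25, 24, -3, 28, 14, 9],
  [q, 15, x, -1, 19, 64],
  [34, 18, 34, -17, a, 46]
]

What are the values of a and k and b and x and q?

a = -18, k = 37, b = 26, x = 4, q = -4

The known cells in column 1 total 101, leaving 97 − 101 = -4 for the blank.
The known cells in row 6 total 115, leaving 97 − 115 = -18 for the blank.
The known cells in column 5 total 60, leaving 97 − 60 = 37 for the blank.
The known cells in row 5 total 93, leaving 97 − 93 = 4 for the blank.
The known cells in row 1 total 71, leaving 97 − 71 = 26 for the blank.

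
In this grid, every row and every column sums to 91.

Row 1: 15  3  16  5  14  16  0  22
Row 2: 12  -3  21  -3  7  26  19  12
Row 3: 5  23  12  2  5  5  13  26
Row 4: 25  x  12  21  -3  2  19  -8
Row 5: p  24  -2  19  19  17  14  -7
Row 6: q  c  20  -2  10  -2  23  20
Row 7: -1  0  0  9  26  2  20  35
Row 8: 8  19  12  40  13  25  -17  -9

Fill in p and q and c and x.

Row 4: 25 + 12 + 21 − 3 + 2 + 19 − 8 = 68, so its missing entry is 91 − 68 = 23.
Row 5: 24 − 2 + 19 + 19 + 17 + 14 − 7 = 84, so its missing entry is 91 − 84 = 7.
Column 1: 15 + 12 + 5 + 25 + 7 − 1 + 8 = 71, so its missing entry is 91 − 71 = 20.
Row 6: 20 + 20 − 2 + 10 − 2 + 23 + 20 = 89, so its missing entry is 91 − 89 = 2.

p = 7, q = 20, c = 2, x = 23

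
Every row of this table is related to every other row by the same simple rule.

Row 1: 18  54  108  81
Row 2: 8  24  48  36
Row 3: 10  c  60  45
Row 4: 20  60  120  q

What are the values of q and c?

q = 90, c = 30

Each row is a constant multiple of every other row — this is a multiplication table with the headers hidden.
Row 4 is 120/108 = 10/9 times row 1, so its entry in column 4 is 81 × 10/9 = 90.
Row 3 is 60/108 = 5/9 times row 1, so its entry in column 2 is 54 × 5/9 = 30.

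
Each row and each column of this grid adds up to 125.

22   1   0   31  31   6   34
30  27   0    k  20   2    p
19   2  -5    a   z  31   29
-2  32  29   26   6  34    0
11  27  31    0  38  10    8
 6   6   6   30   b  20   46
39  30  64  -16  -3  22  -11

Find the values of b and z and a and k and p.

b = 11, z = 22, a = 27, k = 27, p = 19

Row 6: 6 + 6 + 6 + 30 + 20 + 46 = 114, so its missing entry is 125 − 114 = 11.
Column 5: 31 + 20 + 6 + 38 + 11 − 3 = 103, so its missing entry is 125 − 103 = 22.
Row 3: 19 + 2 − 5 + 22 + 31 + 29 = 98, so its missing entry is 125 − 98 = 27.
Column 7: 34 + 29 + 0 + 8 + 46 − 11 = 106, so its missing entry is 125 − 106 = 19.
Row 2: 30 + 27 + 0 + 20 + 2 + 19 = 98, so its missing entry is 125 − 98 = 27.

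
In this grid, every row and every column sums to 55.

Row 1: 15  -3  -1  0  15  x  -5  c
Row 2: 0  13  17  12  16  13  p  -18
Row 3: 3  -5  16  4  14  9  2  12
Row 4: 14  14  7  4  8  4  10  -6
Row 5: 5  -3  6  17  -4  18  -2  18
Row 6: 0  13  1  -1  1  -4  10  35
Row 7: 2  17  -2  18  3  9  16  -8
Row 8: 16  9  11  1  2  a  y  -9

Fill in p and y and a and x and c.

p = 2, y = 22, a = 3, x = 3, c = 31

Column 8 has -18 + 12 − 6 + 18 + 35 − 8 − 9 = 24; the blank must be 55 − 24 = 31.
Row 1 has 15 − 3 − 1 + 0 + 15 − 5 + 31 = 52; the blank must be 55 − 52 = 3.
Row 2 has 0 + 13 + 17 + 12 + 16 + 13 − 18 = 53; the blank must be 55 − 53 = 2.
Column 7 has -5 + 2 + 2 + 10 − 2 + 10 + 16 = 33; the blank must be 55 − 33 = 22.
Row 8 has 16 + 9 + 11 + 1 + 2 + 22 − 9 = 52; the blank must be 55 − 52 = 3.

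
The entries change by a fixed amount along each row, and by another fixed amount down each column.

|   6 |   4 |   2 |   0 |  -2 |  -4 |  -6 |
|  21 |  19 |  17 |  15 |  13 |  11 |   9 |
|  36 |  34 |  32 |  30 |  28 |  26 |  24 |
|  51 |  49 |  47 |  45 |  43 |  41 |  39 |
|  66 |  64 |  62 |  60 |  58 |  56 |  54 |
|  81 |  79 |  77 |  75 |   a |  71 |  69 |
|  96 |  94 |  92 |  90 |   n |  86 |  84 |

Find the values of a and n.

Along each row the entries change by -2 per step; down each column they change by 15.
Row 6: from 81 at column 1, stepping by -2 to column 5 gives 73.
Row 7: from 96 at column 1, stepping by -2 to column 5 gives 88.

a = 73, n = 88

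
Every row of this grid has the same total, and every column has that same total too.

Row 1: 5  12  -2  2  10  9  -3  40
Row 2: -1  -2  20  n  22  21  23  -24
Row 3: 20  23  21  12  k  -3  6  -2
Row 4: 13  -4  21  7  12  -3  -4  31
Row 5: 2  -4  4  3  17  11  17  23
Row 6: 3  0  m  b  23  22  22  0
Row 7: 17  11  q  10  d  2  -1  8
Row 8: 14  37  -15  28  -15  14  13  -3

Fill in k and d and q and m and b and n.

Rows 1 and 4 both sum to 73, so that's the common total.
The known cells in row 3 total 77, leaving 73 − 77 = -4 for the blank.
The known cells in column 5 total 65, leaving 73 − 65 = 8 for the blank.
The known cells in row 7 total 55, leaving 73 − 55 = 18 for the blank.
The known cells in row 2 total 59, leaving 73 − 59 = 14 for the blank.
The known cells in column 4 total 76, leaving 73 − 76 = -3 for the blank.
The known cells in row 6 total 67, leaving 73 − 67 = 6 for the blank.

k = -4, d = 8, q = 18, m = 6, b = -3, n = 14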